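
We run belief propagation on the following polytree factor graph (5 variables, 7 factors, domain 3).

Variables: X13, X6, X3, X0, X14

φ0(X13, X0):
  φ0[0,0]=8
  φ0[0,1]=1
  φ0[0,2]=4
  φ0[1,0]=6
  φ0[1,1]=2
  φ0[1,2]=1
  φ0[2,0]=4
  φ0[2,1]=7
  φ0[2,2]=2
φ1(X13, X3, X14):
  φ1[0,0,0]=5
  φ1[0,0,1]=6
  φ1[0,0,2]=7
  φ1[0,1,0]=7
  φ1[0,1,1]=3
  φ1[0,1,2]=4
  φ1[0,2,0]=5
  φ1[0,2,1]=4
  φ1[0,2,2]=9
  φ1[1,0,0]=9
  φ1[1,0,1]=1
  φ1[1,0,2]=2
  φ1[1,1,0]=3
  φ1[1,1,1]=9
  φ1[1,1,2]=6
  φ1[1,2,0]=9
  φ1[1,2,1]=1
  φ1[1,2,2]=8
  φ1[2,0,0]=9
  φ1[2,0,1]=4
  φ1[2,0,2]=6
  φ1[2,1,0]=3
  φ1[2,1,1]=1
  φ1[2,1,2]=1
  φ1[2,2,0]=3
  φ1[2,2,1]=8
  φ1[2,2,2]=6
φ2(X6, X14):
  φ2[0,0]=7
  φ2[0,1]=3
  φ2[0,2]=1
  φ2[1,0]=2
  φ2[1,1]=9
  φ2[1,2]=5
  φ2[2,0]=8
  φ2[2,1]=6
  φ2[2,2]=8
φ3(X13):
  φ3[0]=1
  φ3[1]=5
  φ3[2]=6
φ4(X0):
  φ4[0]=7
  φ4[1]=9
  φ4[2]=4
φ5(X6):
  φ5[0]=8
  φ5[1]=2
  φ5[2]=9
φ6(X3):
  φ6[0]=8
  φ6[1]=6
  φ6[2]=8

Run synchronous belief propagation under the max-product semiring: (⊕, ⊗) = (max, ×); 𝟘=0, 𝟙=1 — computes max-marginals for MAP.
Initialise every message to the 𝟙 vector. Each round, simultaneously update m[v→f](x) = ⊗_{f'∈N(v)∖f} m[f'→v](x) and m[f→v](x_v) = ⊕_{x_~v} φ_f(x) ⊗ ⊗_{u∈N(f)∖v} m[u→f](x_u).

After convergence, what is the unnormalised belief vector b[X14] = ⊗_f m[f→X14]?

init: all messages = 𝟙 over 3 values
r1 m[φ0→X13] = [8, 6, 7]
r1 m[φ0→X0] = [8, 7, 4]
r1 m[φ1→X13] = [9, 9, 9]
r1 m[φ1→X3] = [9, 9, 9]
r1 m[φ1→X14] = [9, 9, 9]
r1 m[φ2→X6] = [7, 9, 8]
r1 m[φ2→X14] = [8, 9, 8]
r1 m[φ3→X13] = [1, 5, 6]
r1 m[φ4→X0] = [7, 9, 4]
r1 m[φ5→X6] = [8, 2, 9]
r1 m[φ6→X3] = [8, 6, 8]
r1 m[X13→φ0] = [1, 1, 1]
r1 m[X13→φ1] = [1, 1, 1]
r1 m[X13→φ3] = [1, 1, 1]
r1 m[X6→φ2] = [1, 1, 1]
r1 m[X6→φ5] = [1, 1, 1]
r1 m[X3→φ1] = [1, 1, 1]
r1 m[X3→φ6] = [1, 1, 1]
r1 m[X0→φ0] = [1, 1, 1]
r1 m[X0→φ4] = [1, 1, 1]
r1 m[X14→φ1] = [1, 1, 1]
r1 m[X14→φ2] = [1, 1, 1]
r2 m[φ0→X13] = [8, 6, 7]
r2 m[φ0→X0] = [8, 7, 4]
r2 m[φ1→X13] = [9, 9, 9]
r2 m[φ1→X3] = [9, 9, 9]
r2 m[φ1→X14] = [9, 9, 9]
r2 m[φ2→X6] = [7, 9, 8]
r2 m[φ2→X14] = [8, 9, 8]
r2 m[φ3→X13] = [1, 5, 6]
r2 m[φ4→X0] = [7, 9, 4]
r2 m[φ5→X6] = [8, 2, 9]
r2 m[φ6→X3] = [8, 6, 8]
r2 m[X13→φ0] = [9, 45, 54]
r2 m[X13→φ1] = [8, 30, 42]
r2 m[X13→φ3] = [72, 54, 63]
r2 m[X6→φ2] = [8, 2, 9]
r2 m[X6→φ5] = [7, 9, 8]
r2 m[X3→φ1] = [8, 6, 8]
r2 m[X3→φ6] = [9, 9, 9]
r2 m[X0→φ0] = [7, 9, 4]
r2 m[X0→φ4] = [8, 7, 4]
r2 m[X14→φ1] = [8, 9, 8]
r2 m[X14→φ2] = [9, 9, 9]
r3 m[φ0→X13] = [56, 42, 63]
r3 m[φ0→X0] = [270, 378, 108]
r3 m[φ1→X13] = [576, 576, 576]
r3 m[φ1→X3] = [3024, 2430, 3024]
r3 m[φ1→X14] = [3024, 2688, 2016]
r3 m[φ2→X6] = [63, 81, 72]
r3 m[φ2→X14] = [72, 54, 72]
r3 m[φ3→X13] = [1, 5, 6]
r3 m[φ4→X0] = [7, 9, 4]
r3 m[φ5→X6] = [8, 2, 9]
r3 m[φ6→X3] = [8, 6, 8]
r3 m[X13→φ0] = [9, 45, 54]
r3 m[X13→φ1] = [8, 30, 42]
r3 m[X13→φ3] = [72, 54, 63]
r3 m[X6→φ2] = [8, 2, 9]
r3 m[X6→φ5] = [7, 9, 8]
r3 m[X3→φ1] = [8, 6, 8]
r3 m[X3→φ6] = [9, 9, 9]
r3 m[X0→φ0] = [7, 9, 4]
r3 m[X0→φ4] = [8, 7, 4]
r3 m[X14→φ1] = [8, 9, 8]
r3 m[X14→φ2] = [9, 9, 9]
r4 m[φ0→X13] = [56, 42, 63]
r4 m[φ0→X0] = [270, 378, 108]
r4 m[φ1→X13] = [576, 576, 576]
r4 m[φ1→X3] = [3024, 2430, 3024]
r4 m[φ1→X14] = [3024, 2688, 2016]
r4 m[φ2→X6] = [63, 81, 72]
r4 m[φ2→X14] = [72, 54, 72]
r4 m[φ3→X13] = [1, 5, 6]
r4 m[φ4→X0] = [7, 9, 4]
r4 m[φ5→X6] = [8, 2, 9]
r4 m[φ6→X3] = [8, 6, 8]
r4 m[X13→φ0] = [576, 2880, 3456]
r4 m[X13→φ1] = [56, 210, 378]
r4 m[X13→φ3] = [32256, 24192, 36288]
r4 m[X6→φ2] = [8, 2, 9]
r4 m[X6→φ5] = [63, 81, 72]
r4 m[X3→φ1] = [8, 6, 8]
r4 m[X3→φ6] = [3024, 2430, 3024]
r4 m[X0→φ0] = [7, 9, 4]
r4 m[X0→φ4] = [270, 378, 108]
r4 m[X14→φ1] = [72, 54, 72]
r4 m[X14→φ2] = [3024, 2688, 2016]
r5 m[φ0→X13] = [56, 42, 63]
r5 m[φ0→X0] = [17280, 24192, 6912]
r5 m[φ1→X13] = [5184, 5184, 5184]
r5 m[φ1→X3] = [244944, 102060, 163296]
r5 m[φ1→X14] = [27216, 24192, 18144]
r5 m[φ2→X6] = [21168, 24192, 24192]
r5 m[φ2→X14] = [72, 54, 72]
r5 m[φ3→X13] = [1, 5, 6]
r5 m[φ4→X0] = [7, 9, 4]
r5 m[φ5→X6] = [8, 2, 9]
r5 m[φ6→X3] = [8, 6, 8]
r5 m[X13→φ0] = [576, 2880, 3456]
r5 m[X13→φ1] = [56, 210, 378]
r5 m[X13→φ3] = [32256, 24192, 36288]
r5 m[X6→φ2] = [8, 2, 9]
r5 m[X6→φ5] = [63, 81, 72]
r5 m[X3→φ1] = [8, 6, 8]
r5 m[X3→φ6] = [3024, 2430, 3024]
r5 m[X0→φ0] = [7, 9, 4]
r5 m[X0→φ4] = [270, 378, 108]
r5 m[X14→φ1] = [72, 54, 72]
r5 m[X14→φ2] = [3024, 2688, 2016]
r6 m[φ0→X13] = [56, 42, 63]
r6 m[φ0→X0] = [17280, 24192, 6912]
r6 m[φ1→X13] = [5184, 5184, 5184]
r6 m[φ1→X3] = [244944, 102060, 163296]
r6 m[φ1→X14] = [27216, 24192, 18144]
r6 m[φ2→X6] = [21168, 24192, 24192]
r6 m[φ2→X14] = [72, 54, 72]
r6 m[φ3→X13] = [1, 5, 6]
r6 m[φ4→X0] = [7, 9, 4]
r6 m[φ5→X6] = [8, 2, 9]
r6 m[φ6→X3] = [8, 6, 8]
r6 m[X13→φ0] = [5184, 25920, 31104]
r6 m[X13→φ1] = [56, 210, 378]
r6 m[X13→φ3] = [290304, 217728, 326592]
r6 m[X6→φ2] = [8, 2, 9]
r6 m[X6→φ5] = [21168, 24192, 24192]
r6 m[X3→φ1] = [8, 6, 8]
r6 m[X3→φ6] = [244944, 102060, 163296]
r6 m[X0→φ0] = [7, 9, 4]
r6 m[X0→φ4] = [17280, 24192, 6912]
r6 m[X14→φ1] = [72, 54, 72]
r6 m[X14→φ2] = [27216, 24192, 18144]
r7 m[φ0→X13] = [56, 42, 63]
r7 m[φ0→X0] = [155520, 217728, 62208]
r7 m[φ1→X13] = [5184, 5184, 5184]
r7 m[φ1→X3] = [244944, 102060, 163296]
r7 m[φ1→X14] = [27216, 24192, 18144]
r7 m[φ2→X6] = [190512, 217728, 217728]
r7 m[φ2→X14] = [72, 54, 72]
r7 m[φ3→X13] = [1, 5, 6]
r7 m[φ4→X0] = [7, 9, 4]
r7 m[φ5→X6] = [8, 2, 9]
r7 m[φ6→X3] = [8, 6, 8]
r7 m[X13→φ0] = [5184, 25920, 31104]
r7 m[X13→φ1] = [56, 210, 378]
r7 m[X13→φ3] = [290304, 217728, 326592]
r7 m[X6→φ2] = [8, 2, 9]
r7 m[X6→φ5] = [21168, 24192, 24192]
r7 m[X3→φ1] = [8, 6, 8]
r7 m[X3→φ6] = [244944, 102060, 163296]
r7 m[X0→φ0] = [7, 9, 4]
r7 m[X0→φ4] = [17280, 24192, 6912]
r7 m[X14→φ1] = [72, 54, 72]
r7 m[X14→φ2] = [27216, 24192, 18144]
r8 m[φ0→X13] = [56, 42, 63]
r8 m[φ0→X0] = [155520, 217728, 62208]
r8 m[φ1→X13] = [5184, 5184, 5184]
r8 m[φ1→X3] = [244944, 102060, 163296]
r8 m[φ1→X14] = [27216, 24192, 18144]
r8 m[φ2→X6] = [190512, 217728, 217728]
r8 m[φ2→X14] = [72, 54, 72]
r8 m[φ3→X13] = [1, 5, 6]
r8 m[φ4→X0] = [7, 9, 4]
r8 m[φ5→X6] = [8, 2, 9]
r8 m[φ6→X3] = [8, 6, 8]
r8 m[X13→φ0] = [5184, 25920, 31104]
r8 m[X13→φ1] = [56, 210, 378]
r8 m[X13→φ3] = [290304, 217728, 326592]
r8 m[X6→φ2] = [8, 2, 9]
r8 m[X6→φ5] = [190512, 217728, 217728]
r8 m[X3→φ1] = [8, 6, 8]
r8 m[X3→φ6] = [244944, 102060, 163296]
r8 m[X0→φ0] = [7, 9, 4]
r8 m[X0→φ4] = [155520, 217728, 62208]
r8 m[X14→φ1] = [72, 54, 72]
r8 m[X14→φ2] = [27216, 24192, 18144]
r9 m[φ0→X13] = [56, 42, 63]
r9 m[φ0→X0] = [155520, 217728, 62208]
r9 m[φ1→X13] = [5184, 5184, 5184]
r9 m[φ1→X3] = [244944, 102060, 163296]
r9 m[φ1→X14] = [27216, 24192, 18144]
r9 m[φ2→X6] = [190512, 217728, 217728]
r9 m[φ2→X14] = [72, 54, 72]
r9 m[φ3→X13] = [1, 5, 6]
r9 m[φ4→X0] = [7, 9, 4]
r9 m[φ5→X6] = [8, 2, 9]
r9 m[φ6→X3] = [8, 6, 8]
r9 m[X13→φ0] = [5184, 25920, 31104]
r9 m[X13→φ1] = [56, 210, 378]
r9 m[X13→φ3] = [290304, 217728, 326592]
r9 m[X6→φ2] = [8, 2, 9]
r9 m[X6→φ5] = [190512, 217728, 217728]
r9 m[X3→φ1] = [8, 6, 8]
r9 m[X3→φ6] = [244944, 102060, 163296]
r9 m[X0→φ0] = [7, 9, 4]
r9 m[X0→φ4] = [155520, 217728, 62208]
r9 m[X14→φ1] = [72, 54, 72]
r9 m[X14→φ2] = [27216, 24192, 18144]
fixed point reached at round 9
b[X14] = ⊗ incoming = [1959552, 1306368, 1306368]

b[X14] = [1959552, 1306368, 1306368]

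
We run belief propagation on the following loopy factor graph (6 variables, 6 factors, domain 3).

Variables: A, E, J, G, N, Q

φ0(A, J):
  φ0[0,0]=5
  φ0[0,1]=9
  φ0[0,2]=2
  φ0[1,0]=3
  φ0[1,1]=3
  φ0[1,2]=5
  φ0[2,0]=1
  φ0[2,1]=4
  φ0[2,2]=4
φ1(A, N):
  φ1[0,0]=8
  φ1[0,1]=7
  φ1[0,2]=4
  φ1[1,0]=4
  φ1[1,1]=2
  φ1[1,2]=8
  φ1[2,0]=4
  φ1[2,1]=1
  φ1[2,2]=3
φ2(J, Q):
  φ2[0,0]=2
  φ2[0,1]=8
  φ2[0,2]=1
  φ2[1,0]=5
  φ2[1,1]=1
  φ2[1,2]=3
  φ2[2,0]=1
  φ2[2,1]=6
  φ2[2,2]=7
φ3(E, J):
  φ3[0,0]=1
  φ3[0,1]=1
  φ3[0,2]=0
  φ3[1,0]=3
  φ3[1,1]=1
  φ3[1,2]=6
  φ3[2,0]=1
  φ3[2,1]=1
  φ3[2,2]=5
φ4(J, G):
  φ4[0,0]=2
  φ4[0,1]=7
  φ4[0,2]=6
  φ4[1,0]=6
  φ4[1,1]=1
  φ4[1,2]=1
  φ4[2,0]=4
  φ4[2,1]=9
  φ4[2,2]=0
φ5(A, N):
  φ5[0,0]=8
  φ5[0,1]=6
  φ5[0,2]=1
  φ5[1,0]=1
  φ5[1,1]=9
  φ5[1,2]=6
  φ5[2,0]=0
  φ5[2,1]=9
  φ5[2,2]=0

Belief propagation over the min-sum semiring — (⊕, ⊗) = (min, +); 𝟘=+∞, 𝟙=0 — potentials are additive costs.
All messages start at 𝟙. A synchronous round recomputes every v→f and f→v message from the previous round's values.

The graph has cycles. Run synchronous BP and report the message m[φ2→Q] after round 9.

message @ round 9 = [14, 16, 14]

init: all messages = 𝟙 over 3 values
r1 m[φ0→A] = [2, 3, 1]
r1 m[φ0→J] = [1, 3, 2]
r1 m[φ1→A] = [4, 2, 1]
r1 m[φ1→N] = [4, 1, 3]
r1 m[φ2→J] = [1, 1, 1]
r1 m[φ2→Q] = [1, 1, 1]
r1 m[φ3→E] = [0, 1, 1]
r1 m[φ3→J] = [1, 1, 0]
r1 m[φ4→J] = [2, 1, 0]
r1 m[φ4→G] = [2, 1, 0]
r1 m[φ5→A] = [1, 1, 0]
r1 m[φ5→N] = [0, 6, 0]
r1 m[A→φ0] = [0, 0, 0]
r1 m[A→φ1] = [0, 0, 0]
r1 m[A→φ5] = [0, 0, 0]
r1 m[E→φ3] = [0, 0, 0]
r1 m[J→φ0] = [0, 0, 0]
r1 m[J→φ2] = [0, 0, 0]
r1 m[J→φ3] = [0, 0, 0]
r1 m[J→φ4] = [0, 0, 0]
r1 m[G→φ4] = [0, 0, 0]
r1 m[N→φ1] = [0, 0, 0]
r1 m[N→φ5] = [0, 0, 0]
r1 m[Q→φ2] = [0, 0, 0]
r2 m[φ0→A] = [2, 3, 1]
r2 m[φ0→J] = [1, 3, 2]
r2 m[φ1→A] = [4, 2, 1]
r2 m[φ1→N] = [4, 1, 3]
r2 m[φ2→J] = [1, 1, 1]
r2 m[φ2→Q] = [1, 1, 1]
r2 m[φ3→E] = [0, 1, 1]
r2 m[φ3→J] = [1, 1, 0]
r2 m[φ4→J] = [2, 1, 0]
r2 m[φ4→G] = [2, 1, 0]
r2 m[φ5→A] = [1, 1, 0]
r2 m[φ5→N] = [0, 6, 0]
r2 m[A→φ0] = [5, 3, 1]
r2 m[A→φ1] = [3, 4, 1]
r2 m[A→φ5] = [6, 5, 2]
r2 m[E→φ3] = [0, 0, 0]
r2 m[J→φ0] = [4, 3, 1]
r2 m[J→φ2] = [4, 5, 2]
r2 m[J→φ3] = [4, 5, 3]
r2 m[J→φ4] = [3, 5, 3]
r2 m[G→φ4] = [0, 0, 0]
r2 m[N→φ1] = [0, 6, 0]
r2 m[N→φ5] = [4, 1, 3]
r2 m[Q→φ2] = [0, 0, 0]
r3 m[φ0→A] = [3, 6, 5]
r3 m[φ0→J] = [2, 5, 5]
r3 m[φ1→A] = [4, 4, 3]
r3 m[φ1→N] = [5, 2, 4]
r3 m[φ2→J] = [1, 1, 1]
r3 m[φ2→Q] = [3, 6, 5]
r3 m[φ3→E] = [3, 6, 5]
r3 m[φ3→J] = [1, 1, 0]
r3 m[φ4→J] = [2, 1, 0]
r3 m[φ4→G] = [5, 6, 3]
r3 m[φ5→A] = [4, 5, 3]
r3 m[φ5→N] = [2, 11, 2]
r3 m[A→φ0] = [5, 3, 1]
r3 m[A→φ1] = [3, 4, 1]
r3 m[A→φ5] = [6, 5, 2]
r3 m[E→φ3] = [0, 0, 0]
r3 m[J→φ0] = [4, 3, 1]
r3 m[J→φ2] = [4, 5, 2]
r3 m[J→φ3] = [4, 5, 3]
r3 m[J→φ4] = [3, 5, 3]
r3 m[G→φ4] = [0, 0, 0]
r3 m[N→φ1] = [0, 6, 0]
r3 m[N→φ5] = [4, 1, 3]
r3 m[Q→φ2] = [0, 0, 0]
r4 m[φ0→A] = [3, 6, 5]
r4 m[φ0→J] = [2, 5, 5]
r4 m[φ1→A] = [4, 4, 3]
r4 m[φ1→N] = [5, 2, 4]
r4 m[φ2→J] = [1, 1, 1]
r4 m[φ2→Q] = [3, 6, 5]
r4 m[φ3→E] = [3, 6, 5]
r4 m[φ3→J] = [1, 1, 0]
r4 m[φ4→J] = [2, 1, 0]
r4 m[φ4→G] = [5, 6, 3]
r4 m[φ5→A] = [4, 5, 3]
r4 m[φ5→N] = [2, 11, 2]
r4 m[A→φ0] = [8, 9, 6]
r4 m[A→φ1] = [7, 11, 8]
r4 m[A→φ5] = [7, 10, 8]
r4 m[E→φ3] = [0, 0, 0]
r4 m[J→φ0] = [4, 3, 1]
r4 m[J→φ2] = [5, 7, 5]
r4 m[J→φ3] = [5, 7, 6]
r4 m[J→φ4] = [4, 7, 6]
r4 m[G→φ4] = [0, 0, 0]
r4 m[N→φ1] = [2, 11, 2]
r4 m[N→φ5] = [5, 2, 4]
r4 m[Q→φ2] = [0, 0, 0]
r5 m[φ0→A] = [3, 6, 5]
r5 m[φ0→J] = [7, 10, 10]
r5 m[φ1→A] = [6, 6, 5]
r5 m[φ1→N] = [12, 9, 11]
r5 m[φ2→J] = [1, 1, 1]
r5 m[φ2→Q] = [6, 8, 6]
r5 m[φ3→E] = [6, 8, 6]
r5 m[φ3→J] = [1, 1, 0]
r5 m[φ4→J] = [2, 1, 0]
r5 m[φ4→G] = [6, 8, 6]
r5 m[φ5→A] = [5, 6, 4]
r5 m[φ5→N] = [8, 13, 8]
r5 m[A→φ0] = [8, 9, 6]
r5 m[A→φ1] = [7, 11, 8]
r5 m[A→φ5] = [7, 10, 8]
r5 m[E→φ3] = [0, 0, 0]
r5 m[J→φ0] = [4, 3, 1]
r5 m[J→φ2] = [5, 7, 5]
r5 m[J→φ3] = [5, 7, 6]
r5 m[J→φ4] = [4, 7, 6]
r5 m[G→φ4] = [0, 0, 0]
r5 m[N→φ1] = [2, 11, 2]
r5 m[N→φ5] = [5, 2, 4]
r5 m[Q→φ2] = [0, 0, 0]
r6 m[φ0→A] = [3, 6, 5]
r6 m[φ0→J] = [7, 10, 10]
r6 m[φ1→A] = [6, 6, 5]
r6 m[φ1→N] = [12, 9, 11]
r6 m[φ2→J] = [1, 1, 1]
r6 m[φ2→Q] = [6, 8, 6]
r6 m[φ3→E] = [6, 8, 6]
r6 m[φ3→J] = [1, 1, 0]
r6 m[φ4→J] = [2, 1, 0]
r6 m[φ4→G] = [6, 8, 6]
r6 m[φ5→A] = [5, 6, 4]
r6 m[φ5→N] = [8, 13, 8]
r6 m[A→φ0] = [11, 12, 9]
r6 m[A→φ1] = [8, 12, 9]
r6 m[A→φ5] = [9, 12, 10]
r6 m[E→φ3] = [0, 0, 0]
r6 m[J→φ0] = [4, 3, 1]
r6 m[J→φ2] = [10, 12, 10]
r6 m[J→φ3] = [10, 12, 11]
r6 m[J→φ4] = [9, 12, 11]
r6 m[G→φ4] = [0, 0, 0]
r6 m[N→φ1] = [8, 13, 8]
r6 m[N→φ5] = [12, 9, 11]
r6 m[Q→φ2] = [0, 0, 0]
r7 m[φ0→A] = [3, 6, 5]
r7 m[φ0→J] = [10, 13, 13]
r7 m[φ1→A] = [12, 12, 11]
r7 m[φ1→N] = [13, 10, 12]
r7 m[φ2→J] = [1, 1, 1]
r7 m[φ2→Q] = [11, 13, 11]
r7 m[φ3→E] = [11, 13, 11]
r7 m[φ3→J] = [1, 1, 0]
r7 m[φ4→J] = [2, 1, 0]
r7 m[φ4→G] = [11, 13, 11]
r7 m[φ5→A] = [12, 13, 11]
r7 m[φ5→N] = [10, 15, 10]
r7 m[A→φ0] = [11, 12, 9]
r7 m[A→φ1] = [8, 12, 9]
r7 m[A→φ5] = [9, 12, 10]
r7 m[E→φ3] = [0, 0, 0]
r7 m[J→φ0] = [4, 3, 1]
r7 m[J→φ2] = [10, 12, 10]
r7 m[J→φ3] = [10, 12, 11]
r7 m[J→φ4] = [9, 12, 11]
r7 m[G→φ4] = [0, 0, 0]
r7 m[N→φ1] = [8, 13, 8]
r7 m[N→φ5] = [12, 9, 11]
r7 m[Q→φ2] = [0, 0, 0]
r8 m[φ0→A] = [3, 6, 5]
r8 m[φ0→J] = [10, 13, 13]
r8 m[φ1→A] = [12, 12, 11]
r8 m[φ1→N] = [13, 10, 12]
r8 m[φ2→J] = [1, 1, 1]
r8 m[φ2→Q] = [11, 13, 11]
r8 m[φ3→E] = [11, 13, 11]
r8 m[φ3→J] = [1, 1, 0]
r8 m[φ4→J] = [2, 1, 0]
r8 m[φ4→G] = [11, 13, 11]
r8 m[φ5→A] = [12, 13, 11]
r8 m[φ5→N] = [10, 15, 10]
r8 m[A→φ0] = [24, 25, 22]
r8 m[A→φ1] = [15, 19, 16]
r8 m[A→φ5] = [15, 18, 16]
r8 m[E→φ3] = [0, 0, 0]
r8 m[J→φ0] = [4, 3, 1]
r8 m[J→φ2] = [13, 15, 13]
r8 m[J→φ3] = [13, 15, 14]
r8 m[J→φ4] = [12, 15, 14]
r8 m[G→φ4] = [0, 0, 0]
r8 m[N→φ1] = [10, 15, 10]
r8 m[N→φ5] = [13, 10, 12]
r8 m[Q→φ2] = [0, 0, 0]
r9 m[φ0→A] = [3, 6, 5]
r9 m[φ0→J] = [23, 26, 26]
r9 m[φ1→A] = [14, 14, 13]
r9 m[φ1→N] = [20, 17, 19]
r9 m[φ2→J] = [1, 1, 1]
r9 m[φ2→Q] = [14, 16, 14]
r9 m[φ3→E] = [14, 16, 14]
r9 m[φ3→J] = [1, 1, 0]
r9 m[φ4→J] = [2, 1, 0]
r9 m[φ4→G] = [14, 16, 14]
r9 m[φ5→A] = [13, 14, 12]
r9 m[φ5→N] = [16, 21, 16]
r9 m[A→φ0] = [24, 25, 22]
r9 m[A→φ1] = [15, 19, 16]
r9 m[A→φ5] = [15, 18, 16]
r9 m[E→φ3] = [0, 0, 0]
r9 m[J→φ0] = [4, 3, 1]
r9 m[J→φ2] = [13, 15, 13]
r9 m[J→φ3] = [13, 15, 14]
r9 m[J→φ4] = [12, 15, 14]
r9 m[G→φ4] = [0, 0, 0]
r9 m[N→φ1] = [10, 15, 10]
r9 m[N→φ5] = [13, 10, 12]
r9 m[Q→φ2] = [0, 0, 0]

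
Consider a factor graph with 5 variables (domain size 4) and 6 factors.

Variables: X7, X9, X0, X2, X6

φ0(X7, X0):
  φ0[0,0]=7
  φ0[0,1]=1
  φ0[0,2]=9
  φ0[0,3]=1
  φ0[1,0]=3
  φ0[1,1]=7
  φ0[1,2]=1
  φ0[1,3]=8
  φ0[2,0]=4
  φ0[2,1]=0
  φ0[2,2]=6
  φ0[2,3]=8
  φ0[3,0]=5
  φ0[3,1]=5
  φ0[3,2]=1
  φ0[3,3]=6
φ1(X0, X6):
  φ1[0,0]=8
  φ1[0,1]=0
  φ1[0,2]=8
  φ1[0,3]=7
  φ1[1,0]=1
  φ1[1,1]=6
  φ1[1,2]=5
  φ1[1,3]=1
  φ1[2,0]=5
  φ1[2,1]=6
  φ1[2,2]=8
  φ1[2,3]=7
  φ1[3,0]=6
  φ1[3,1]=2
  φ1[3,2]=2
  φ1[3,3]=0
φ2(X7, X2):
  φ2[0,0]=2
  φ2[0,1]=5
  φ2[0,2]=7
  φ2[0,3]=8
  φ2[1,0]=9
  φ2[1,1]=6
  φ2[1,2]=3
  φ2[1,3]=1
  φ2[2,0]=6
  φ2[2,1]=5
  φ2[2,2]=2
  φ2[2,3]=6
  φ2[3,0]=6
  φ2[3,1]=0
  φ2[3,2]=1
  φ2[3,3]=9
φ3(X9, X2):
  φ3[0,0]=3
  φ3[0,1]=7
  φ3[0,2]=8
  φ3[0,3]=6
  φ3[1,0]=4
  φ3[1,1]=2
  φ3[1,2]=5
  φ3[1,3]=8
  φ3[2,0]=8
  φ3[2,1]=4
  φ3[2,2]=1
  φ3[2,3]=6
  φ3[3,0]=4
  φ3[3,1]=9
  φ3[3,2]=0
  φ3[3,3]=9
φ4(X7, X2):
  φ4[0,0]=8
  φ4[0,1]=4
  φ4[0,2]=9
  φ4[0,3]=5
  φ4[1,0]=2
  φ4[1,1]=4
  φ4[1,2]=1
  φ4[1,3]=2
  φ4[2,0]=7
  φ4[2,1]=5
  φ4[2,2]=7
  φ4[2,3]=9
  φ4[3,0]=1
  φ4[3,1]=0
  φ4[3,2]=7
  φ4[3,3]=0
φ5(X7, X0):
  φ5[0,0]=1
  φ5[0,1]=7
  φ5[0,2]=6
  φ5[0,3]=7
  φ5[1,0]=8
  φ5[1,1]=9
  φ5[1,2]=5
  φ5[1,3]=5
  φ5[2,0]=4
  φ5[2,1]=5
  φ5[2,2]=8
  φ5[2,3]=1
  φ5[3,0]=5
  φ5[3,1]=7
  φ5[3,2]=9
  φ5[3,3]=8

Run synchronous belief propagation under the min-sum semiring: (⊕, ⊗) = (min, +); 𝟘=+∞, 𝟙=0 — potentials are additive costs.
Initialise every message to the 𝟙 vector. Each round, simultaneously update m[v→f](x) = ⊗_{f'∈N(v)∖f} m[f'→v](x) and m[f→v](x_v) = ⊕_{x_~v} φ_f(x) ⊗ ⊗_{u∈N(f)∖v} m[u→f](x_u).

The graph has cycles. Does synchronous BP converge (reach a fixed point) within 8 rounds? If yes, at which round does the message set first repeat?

init: all messages = 𝟙 over 4 values
r1 m[φ0→X7] = [1, 1, 0, 1]
r1 m[φ0→X0] = [3, 0, 1, 1]
r1 m[φ1→X0] = [0, 1, 5, 0]
r1 m[φ1→X6] = [1, 0, 2, 0]
r1 m[φ2→X7] = [2, 1, 2, 0]
r1 m[φ2→X2] = [2, 0, 1, 1]
r1 m[φ3→X9] = [3, 2, 1, 0]
r1 m[φ3→X2] = [3, 2, 0, 6]
r1 m[φ4→X7] = [4, 1, 5, 0]
r1 m[φ4→X2] = [1, 0, 1, 0]
r1 m[φ5→X7] = [1, 5, 1, 5]
r1 m[φ5→X0] = [1, 5, 5, 1]
r1 m[X7→φ0] = [0, 0, 0, 0]
r1 m[X7→φ2] = [0, 0, 0, 0]
r1 m[X7→φ4] = [0, 0, 0, 0]
r1 m[X7→φ5] = [0, 0, 0, 0]
r1 m[X9→φ3] = [0, 0, 0, 0]
r1 m[X0→φ0] = [0, 0, 0, 0]
r1 m[X0→φ1] = [0, 0, 0, 0]
r1 m[X0→φ5] = [0, 0, 0, 0]
r1 m[X2→φ2] = [0, 0, 0, 0]
r1 m[X2→φ3] = [0, 0, 0, 0]
r1 m[X2→φ4] = [0, 0, 0, 0]
r1 m[X6→φ1] = [0, 0, 0, 0]
r2 m[φ0→X7] = [1, 1, 0, 1]
r2 m[φ0→X0] = [3, 0, 1, 1]
r2 m[φ1→X0] = [0, 1, 5, 0]
r2 m[φ1→X6] = [1, 0, 2, 0]
r2 m[φ2→X7] = [2, 1, 2, 0]
r2 m[φ2→X2] = [2, 0, 1, 1]
r2 m[φ3→X9] = [3, 2, 1, 0]
r2 m[φ3→X2] = [3, 2, 0, 6]
r2 m[φ4→X7] = [4, 1, 5, 0]
r2 m[φ4→X2] = [1, 0, 1, 0]
r2 m[φ5→X7] = [1, 5, 1, 5]
r2 m[φ5→X0] = [1, 5, 5, 1]
r2 m[X7→φ0] = [7, 7, 8, 5]
r2 m[X7→φ2] = [6, 7, 6, 6]
r2 m[X7→φ4] = [4, 7, 3, 6]
r2 m[X7→φ5] = [7, 3, 7, 1]
r2 m[X9→φ3] = [0, 0, 0, 0]
r2 m[X0→φ0] = [1, 6, 10, 1]
r2 m[X0→φ1] = [4, 5, 6, 2]
r2 m[X0→φ5] = [3, 1, 6, 1]
r2 m[X2→φ2] = [4, 2, 1, 6]
r2 m[X2→φ3] = [3, 0, 2, 1]
r2 m[X2→φ4] = [5, 2, 1, 7]
r2 m[X6→φ1] = [0, 0, 0, 0]
r3 m[φ0→X7] = [2, 4, 5, 6]
r3 m[φ0→X0] = [10, 8, 6, 8]
r3 m[φ1→X0] = [0, 1, 5, 0]
r3 m[φ1→X6] = [6, 4, 4, 2]
r3 m[φ2→X7] = [6, 4, 3, 2]
r3 m[φ2→X2] = [8, 6, 7, 8]
r3 m[φ3→X9] = [6, 2, 3, 2]
r3 m[φ3→X2] = [3, 2, 0, 6]
r3 m[φ4→X7] = [6, 2, 7, 2]
r3 m[φ4→X2] = [7, 6, 8, 6]
r3 m[φ5→X7] = [4, 6, 2, 8]
r3 m[φ5→X0] = [6, 8, 8, 8]
r3 m[X7→φ0] = [7, 7, 8, 5]
r3 m[X7→φ2] = [6, 7, 6, 6]
r3 m[X7→φ4] = [4, 7, 3, 6]
r3 m[X7→φ5] = [7, 3, 7, 1]
r3 m[X9→φ3] = [0, 0, 0, 0]
r3 m[X0→φ0] = [1, 6, 10, 1]
r3 m[X0→φ1] = [4, 5, 6, 2]
r3 m[X0→φ5] = [3, 1, 6, 1]
r3 m[X2→φ2] = [4, 2, 1, 6]
r3 m[X2→φ3] = [3, 0, 2, 1]
r3 m[X2→φ4] = [5, 2, 1, 7]
r3 m[X6→φ1] = [0, 0, 0, 0]
r4 m[φ0→X7] = [2, 4, 5, 6]
r4 m[φ0→X0] = [10, 8, 6, 8]
r4 m[φ1→X0] = [0, 1, 5, 0]
r4 m[φ1→X6] = [6, 4, 4, 2]
r4 m[φ2→X7] = [6, 4, 3, 2]
r4 m[φ2→X2] = [8, 6, 7, 8]
r4 m[φ3→X9] = [6, 2, 3, 2]
r4 m[φ3→X2] = [3, 2, 0, 6]
r4 m[φ4→X7] = [6, 2, 7, 2]
r4 m[φ4→X2] = [7, 6, 8, 6]
r4 m[φ5→X7] = [4, 6, 2, 8]
r4 m[φ5→X0] = [6, 8, 8, 8]
r4 m[X7→φ0] = [16, 12, 12, 12]
r4 m[X7→φ2] = [12, 12, 14, 16]
r4 m[X7→φ4] = [12, 14, 10, 16]
r4 m[X7→φ5] = [14, 10, 15, 10]
r4 m[X9→φ3] = [0, 0, 0, 0]
r4 m[X0→φ0] = [6, 9, 13, 8]
r4 m[X0→φ1] = [16, 16, 14, 16]
r4 m[X0→φ5] = [10, 9, 11, 8]
r4 m[X2→φ2] = [10, 8, 8, 12]
r4 m[X2→φ3] = [15, 12, 15, 14]
r4 m[X2→φ4] = [11, 8, 7, 14]
r4 m[X6→φ1] = [0, 0, 0, 0]
r5 m[φ0→X7] = [9, 9, 9, 11]
r5 m[φ0→X0] = [15, 12, 13, 17]
r5 m[φ1→X0] = [0, 1, 5, 0]
r5 m[φ1→X6] = [17, 16, 18, 16]
r5 m[φ2→X7] = [12, 11, 10, 8]
r5 m[φ2→X2] = [14, 16, 15, 13]
r5 m[φ3→X9] = [18, 14, 16, 15]
r5 m[φ3→X2] = [3, 2, 0, 6]
r5 m[φ4→X7] = [12, 8, 13, 8]
r5 m[φ4→X2] = [16, 15, 15, 16]
r5 m[φ5→X7] = [11, 13, 9, 15]
r5 m[φ5→X0] = [15, 17, 15, 15]
r5 m[X7→φ0] = [16, 12, 12, 12]
r5 m[X7→φ2] = [12, 12, 14, 16]
r5 m[X7→φ4] = [12, 14, 10, 16]
r5 m[X7→φ5] = [14, 10, 15, 10]
r5 m[X9→φ3] = [0, 0, 0, 0]
r5 m[X0→φ0] = [6, 9, 13, 8]
r5 m[X0→φ1] = [16, 16, 14, 16]
r5 m[X0→φ5] = [10, 9, 11, 8]
r5 m[X2→φ2] = [10, 8, 8, 12]
r5 m[X2→φ3] = [15, 12, 15, 14]
r5 m[X2→φ4] = [11, 8, 7, 14]
r5 m[X6→φ1] = [0, 0, 0, 0]
r6 m[φ0→X7] = [9, 9, 9, 11]
r6 m[φ0→X0] = [15, 12, 13, 17]
r6 m[φ1→X0] = [0, 1, 5, 0]
r6 m[φ1→X6] = [17, 16, 18, 16]
r6 m[φ2→X7] = [12, 11, 10, 8]
r6 m[φ2→X2] = [14, 16, 15, 13]
r6 m[φ3→X9] = [18, 14, 16, 15]
r6 m[φ3→X2] = [3, 2, 0, 6]
r6 m[φ4→X7] = [12, 8, 13, 8]
r6 m[φ4→X2] = [16, 15, 15, 16]
r6 m[φ5→X7] = [11, 13, 9, 15]
r6 m[φ5→X0] = [15, 17, 15, 15]
r6 m[X7→φ0] = [35, 32, 32, 31]
r6 m[X7→φ2] = [32, 30, 31, 34]
r6 m[X7→φ4] = [32, 33, 28, 34]
r6 m[X7→φ5] = [33, 28, 32, 27]
r6 m[X9→φ3] = [0, 0, 0, 0]
r6 m[X0→φ0] = [15, 18, 20, 15]
r6 m[X0→φ1] = [30, 29, 28, 32]
r6 m[X0→φ5] = [15, 13, 18, 17]
r6 m[X2→φ2] = [19, 17, 15, 22]
r6 m[X2→φ3] = [30, 31, 30, 29]
r6 m[X2→φ4] = [17, 18, 15, 19]
r6 m[X6→φ1] = [0, 0, 0, 0]
r7 m[φ0→X7] = [16, 18, 18, 20]
r7 m[φ0→X0] = [35, 32, 32, 36]
r7 m[φ1→X0] = [0, 1, 5, 0]
r7 m[φ1→X6] = [30, 30, 34, 30]
r7 m[φ2→X7] = [21, 18, 17, 16]
r7 m[φ2→X2] = [34, 34, 33, 31]
r7 m[φ3→X9] = [33, 33, 31, 30]
r7 m[φ3→X2] = [3, 2, 0, 6]
r7 m[φ4→X7] = [22, 16, 22, 18]
r7 m[φ4→X2] = [35, 33, 34, 34]
r7 m[φ5→X7] = [16, 22, 18, 20]
r7 m[φ5→X0] = [32, 34, 33, 33]
r7 m[X7→φ0] = [35, 32, 32, 31]
r7 m[X7→φ2] = [32, 30, 31, 34]
r7 m[X7→φ4] = [32, 33, 28, 34]
r7 m[X7→φ5] = [33, 28, 32, 27]
r7 m[X9→φ3] = [0, 0, 0, 0]
r7 m[X0→φ0] = [15, 18, 20, 15]
r7 m[X0→φ1] = [30, 29, 28, 32]
r7 m[X0→φ5] = [15, 13, 18, 17]
r7 m[X2→φ2] = [19, 17, 15, 22]
r7 m[X2→φ3] = [30, 31, 30, 29]
r7 m[X2→φ4] = [17, 18, 15, 19]
r7 m[X6→φ1] = [0, 0, 0, 0]
r8 m[φ0→X7] = [16, 18, 18, 20]
r8 m[φ0→X0] = [35, 32, 32, 36]
r8 m[φ1→X0] = [0, 1, 5, 0]
r8 m[φ1→X6] = [30, 30, 34, 30]
r8 m[φ2→X7] = [21, 18, 17, 16]
r8 m[φ2→X2] = [34, 34, 33, 31]
r8 m[φ3→X9] = [33, 33, 31, 30]
r8 m[φ3→X2] = [3, 2, 0, 6]
r8 m[φ4→X7] = [22, 16, 22, 18]
r8 m[φ4→X2] = [35, 33, 34, 34]
r8 m[φ5→X7] = [16, 22, 18, 20]
r8 m[φ5→X0] = [32, 34, 33, 33]
r8 m[X7→φ0] = [59, 56, 57, 54]
r8 m[X7→φ2] = [54, 56, 58, 58]
r8 m[X7→φ4] = [53, 58, 53, 56]
r8 m[X7→φ5] = [59, 52, 57, 54]
r8 m[X9→φ3] = [0, 0, 0, 0]
r8 m[X0→φ0] = [32, 35, 38, 33]
r8 m[X0→φ1] = [67, 66, 65, 69]
r8 m[X0→φ5] = [35, 33, 37, 36]
r8 m[X2→φ2] = [38, 35, 34, 40]
r8 m[X2→φ3] = [69, 67, 67, 65]
r8 m[X2→φ4] = [37, 36, 33, 37]
r8 m[X6→φ1] = [0, 0, 0, 0]
no fixed point within 8 rounds

NOT CONVERGED within 8 rounds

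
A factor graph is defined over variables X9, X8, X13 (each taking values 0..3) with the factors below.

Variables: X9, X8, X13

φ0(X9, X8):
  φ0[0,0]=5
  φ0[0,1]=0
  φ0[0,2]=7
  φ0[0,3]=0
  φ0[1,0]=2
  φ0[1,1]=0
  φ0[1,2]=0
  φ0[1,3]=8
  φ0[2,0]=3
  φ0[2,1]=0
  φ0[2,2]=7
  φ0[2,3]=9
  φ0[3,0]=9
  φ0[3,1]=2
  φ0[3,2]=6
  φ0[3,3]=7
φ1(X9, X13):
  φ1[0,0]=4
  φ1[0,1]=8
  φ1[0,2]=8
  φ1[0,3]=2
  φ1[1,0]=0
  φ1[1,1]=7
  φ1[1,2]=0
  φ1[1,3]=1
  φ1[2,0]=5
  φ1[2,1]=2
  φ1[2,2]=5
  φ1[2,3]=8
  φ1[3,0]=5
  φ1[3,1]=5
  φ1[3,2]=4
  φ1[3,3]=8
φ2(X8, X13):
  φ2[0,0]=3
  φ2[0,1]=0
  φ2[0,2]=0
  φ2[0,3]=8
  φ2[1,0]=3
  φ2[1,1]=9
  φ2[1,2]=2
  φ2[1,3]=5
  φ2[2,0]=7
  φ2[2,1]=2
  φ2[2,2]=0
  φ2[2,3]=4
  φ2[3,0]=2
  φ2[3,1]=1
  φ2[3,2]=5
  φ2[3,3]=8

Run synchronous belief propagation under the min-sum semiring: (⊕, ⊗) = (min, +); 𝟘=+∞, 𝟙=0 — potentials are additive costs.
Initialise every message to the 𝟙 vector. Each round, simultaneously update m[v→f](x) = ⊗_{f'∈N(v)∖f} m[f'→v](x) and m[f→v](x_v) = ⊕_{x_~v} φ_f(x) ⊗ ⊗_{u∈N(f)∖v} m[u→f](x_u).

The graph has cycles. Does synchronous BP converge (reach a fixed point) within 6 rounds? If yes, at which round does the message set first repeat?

init: all messages = 𝟙 over 4 values
r1 m[φ0→X9] = [0, 0, 0, 2]
r1 m[φ0→X8] = [2, 0, 0, 0]
r1 m[φ1→X9] = [2, 0, 2, 4]
r1 m[φ1→X13] = [0, 2, 0, 1]
r1 m[φ2→X8] = [0, 2, 0, 1]
r1 m[φ2→X13] = [2, 0, 0, 4]
r1 m[X9→φ0] = [0, 0, 0, 0]
r1 m[X9→φ1] = [0, 0, 0, 0]
r1 m[X8→φ0] = [0, 0, 0, 0]
r1 m[X8→φ2] = [0, 0, 0, 0]
r1 m[X13→φ1] = [0, 0, 0, 0]
r1 m[X13→φ2] = [0, 0, 0, 0]
r2 m[φ0→X9] = [0, 0, 0, 2]
r2 m[φ0→X8] = [2, 0, 0, 0]
r2 m[φ1→X9] = [2, 0, 2, 4]
r2 m[φ1→X13] = [0, 2, 0, 1]
r2 m[φ2→X8] = [0, 2, 0, 1]
r2 m[φ2→X13] = [2, 0, 0, 4]
r2 m[X9→φ0] = [2, 0, 2, 4]
r2 m[X9→φ1] = [0, 0, 0, 2]
r2 m[X8→φ0] = [0, 2, 0, 1]
r2 m[X8→φ2] = [2, 0, 0, 0]
r2 m[X13→φ1] = [2, 0, 0, 4]
r2 m[X13→φ2] = [0, 2, 0, 1]
r3 m[φ0→X9] = [1, 0, 2, 4]
r3 m[φ0→X8] = [2, 0, 0, 2]
r3 m[φ1→X9] = [6, 0, 2, 4]
r3 m[φ1→X13] = [0, 2, 0, 1]
r3 m[φ2→X8] = [0, 2, 0, 2]
r3 m[φ2→X13] = [2, 1, 0, 4]
r3 m[X9→φ0] = [2, 0, 2, 4]
r3 m[X9→φ1] = [0, 0, 0, 2]
r3 m[X8→φ0] = [0, 2, 0, 1]
r3 m[X8→φ2] = [2, 0, 0, 0]
r3 m[X13→φ1] = [2, 0, 0, 4]
r3 m[X13→φ2] = [0, 2, 0, 1]
r4 m[φ0→X9] = [1, 0, 2, 4]
r4 m[φ0→X8] = [2, 0, 0, 2]
r4 m[φ1→X9] = [6, 0, 2, 4]
r4 m[φ1→X13] = [0, 2, 0, 1]
r4 m[φ2→X8] = [0, 2, 0, 2]
r4 m[φ2→X13] = [2, 1, 0, 4]
r4 m[X9→φ0] = [6, 0, 2, 4]
r4 m[X9→φ1] = [1, 0, 2, 4]
r4 m[X8→φ0] = [0, 2, 0, 2]
r4 m[X8→φ2] = [2, 0, 0, 2]
r4 m[X13→φ1] = [2, 1, 0, 4]
r4 m[X13→φ2] = [0, 2, 0, 1]
r5 m[φ0→X9] = [2, 0, 2, 4]
r5 m[φ0→X8] = [2, 0, 0, 6]
r5 m[φ1→X9] = [6, 0, 3, 4]
r5 m[φ1→X13] = [0, 4, 0, 1]
r5 m[φ2→X8] = [0, 2, 0, 2]
r5 m[φ2→X13] = [3, 2, 0, 4]
r5 m[X9→φ0] = [6, 0, 2, 4]
r5 m[X9→φ1] = [1, 0, 2, 4]
r5 m[X8→φ0] = [0, 2, 0, 2]
r5 m[X8→φ2] = [2, 0, 0, 2]
r5 m[X13→φ1] = [2, 1, 0, 4]
r5 m[X13→φ2] = [0, 2, 0, 1]
r6 m[φ0→X9] = [2, 0, 2, 4]
r6 m[φ0→X8] = [2, 0, 0, 6]
r6 m[φ1→X9] = [6, 0, 3, 4]
r6 m[φ1→X13] = [0, 4, 0, 1]
r6 m[φ2→X8] = [0, 2, 0, 2]
r6 m[φ2→X13] = [3, 2, 0, 4]
r6 m[X9→φ0] = [6, 0, 3, 4]
r6 m[X9→φ1] = [2, 0, 2, 4]
r6 m[X8→φ0] = [0, 2, 0, 2]
r6 m[X8→φ2] = [2, 0, 0, 6]
r6 m[X13→φ1] = [3, 2, 0, 4]
r6 m[X13→φ2] = [0, 4, 0, 1]
no fixed point within 6 rounds

NOT CONVERGED within 6 rounds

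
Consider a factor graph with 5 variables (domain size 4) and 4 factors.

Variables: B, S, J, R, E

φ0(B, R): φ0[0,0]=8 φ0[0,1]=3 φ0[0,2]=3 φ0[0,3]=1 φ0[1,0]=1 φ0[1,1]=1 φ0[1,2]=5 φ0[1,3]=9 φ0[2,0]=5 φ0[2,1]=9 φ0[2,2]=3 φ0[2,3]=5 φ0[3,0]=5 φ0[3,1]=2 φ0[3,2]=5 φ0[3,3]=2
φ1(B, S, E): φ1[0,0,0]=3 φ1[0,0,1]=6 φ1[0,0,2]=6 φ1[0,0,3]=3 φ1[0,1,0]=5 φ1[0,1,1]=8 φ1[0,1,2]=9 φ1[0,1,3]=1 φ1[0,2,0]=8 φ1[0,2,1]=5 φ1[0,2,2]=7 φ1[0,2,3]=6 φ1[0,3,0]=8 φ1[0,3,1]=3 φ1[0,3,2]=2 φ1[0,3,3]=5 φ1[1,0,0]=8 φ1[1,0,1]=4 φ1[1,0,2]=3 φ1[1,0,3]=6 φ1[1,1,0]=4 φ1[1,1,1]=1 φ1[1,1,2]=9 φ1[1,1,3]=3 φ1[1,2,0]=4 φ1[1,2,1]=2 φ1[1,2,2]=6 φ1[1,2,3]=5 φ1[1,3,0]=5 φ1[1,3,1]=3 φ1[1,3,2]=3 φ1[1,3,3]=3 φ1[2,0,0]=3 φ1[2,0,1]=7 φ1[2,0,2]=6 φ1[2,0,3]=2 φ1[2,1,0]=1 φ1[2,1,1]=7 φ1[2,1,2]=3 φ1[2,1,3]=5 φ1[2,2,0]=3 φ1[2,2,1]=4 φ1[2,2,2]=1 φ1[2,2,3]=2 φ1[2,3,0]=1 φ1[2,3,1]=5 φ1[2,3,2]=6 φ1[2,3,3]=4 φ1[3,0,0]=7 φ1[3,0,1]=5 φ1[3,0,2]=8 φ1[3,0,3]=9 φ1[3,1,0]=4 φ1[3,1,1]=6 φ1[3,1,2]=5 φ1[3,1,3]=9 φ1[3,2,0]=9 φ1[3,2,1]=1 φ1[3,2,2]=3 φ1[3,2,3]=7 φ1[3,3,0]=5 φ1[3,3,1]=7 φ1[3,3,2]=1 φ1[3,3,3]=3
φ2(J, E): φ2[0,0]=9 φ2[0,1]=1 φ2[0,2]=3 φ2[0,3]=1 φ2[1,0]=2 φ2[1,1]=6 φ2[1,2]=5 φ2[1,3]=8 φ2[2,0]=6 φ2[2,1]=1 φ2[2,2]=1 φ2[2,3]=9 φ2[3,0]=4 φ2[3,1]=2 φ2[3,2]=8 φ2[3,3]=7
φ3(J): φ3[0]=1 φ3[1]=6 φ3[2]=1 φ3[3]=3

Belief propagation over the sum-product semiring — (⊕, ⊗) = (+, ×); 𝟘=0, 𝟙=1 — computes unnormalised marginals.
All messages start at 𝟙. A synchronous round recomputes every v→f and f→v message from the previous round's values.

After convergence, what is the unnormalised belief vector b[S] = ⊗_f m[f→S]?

b[S] = [76500, 72610, 63878, 57611]

init: all messages = 𝟙 over 4 values
r1 m[φ0→B] = [15, 16, 22, 14]
r1 m[φ0→R] = [19, 15, 16, 17]
r1 m[φ1→B] = [85, 69, 60, 89]
r1 m[φ1→S] = [86, 80, 73, 64]
r1 m[φ1→E] = [78, 74, 78, 73]
r1 m[φ2→J] = [14, 21, 17, 21]
r1 m[φ2→E] = [21, 10, 17, 25]
r1 m[φ3→J] = [1, 6, 1, 3]
r1 m[B→φ0] = [1, 1, 1, 1]
r1 m[B→φ1] = [1, 1, 1, 1]
r1 m[S→φ1] = [1, 1, 1, 1]
r1 m[J→φ2] = [1, 1, 1, 1]
r1 m[J→φ3] = [1, 1, 1, 1]
r1 m[R→φ0] = [1, 1, 1, 1]
r1 m[E→φ1] = [1, 1, 1, 1]
r1 m[E→φ2] = [1, 1, 1, 1]
r2 m[φ0→B] = [15, 16, 22, 14]
r2 m[φ0→R] = [19, 15, 16, 17]
r2 m[φ1→B] = [85, 69, 60, 89]
r2 m[φ1→S] = [86, 80, 73, 64]
r2 m[φ1→E] = [78, 74, 78, 73]
r2 m[φ2→J] = [14, 21, 17, 21]
r2 m[φ2→E] = [21, 10, 17, 25]
r2 m[φ3→J] = [1, 6, 1, 3]
r2 m[B→φ0] = [85, 69, 60, 89]
r2 m[B→φ1] = [15, 16, 22, 14]
r2 m[S→φ1] = [1, 1, 1, 1]
r2 m[J→φ2] = [1, 6, 1, 3]
r2 m[J→φ3] = [14, 21, 17, 21]
r2 m[R→φ0] = [1, 1, 1, 1]
r2 m[E→φ1] = [21, 10, 17, 25]
r2 m[E→φ2] = [78, 74, 78, 73]
r3 m[φ0→B] = [15, 16, 22, 14]
r3 m[φ0→R] = [1494, 1042, 1225, 1184]
r3 m[φ1→B] = [1507, 1323, 995, 1704]
r3 m[φ1→S] = [25126, 22827, 22291, 19275]
r3 m[φ1→E] = [1222, 1262, 1286, 1175]
r3 m[φ2→J] = [1083, 1574, 1277, 1595]
r3 m[φ2→E] = [39, 44, 58, 79]
r3 m[φ3→J] = [1, 6, 1, 3]
r3 m[B→φ0] = [85, 69, 60, 89]
r3 m[B→φ1] = [15, 16, 22, 14]
r3 m[S→φ1] = [1, 1, 1, 1]
r3 m[J→φ2] = [1, 6, 1, 3]
r3 m[J→φ3] = [14, 21, 17, 21]
r3 m[R→φ0] = [1, 1, 1, 1]
r3 m[E→φ1] = [21, 10, 17, 25]
r3 m[E→φ2] = [78, 74, 78, 73]
r4 m[φ0→B] = [15, 16, 22, 14]
r4 m[φ0→R] = [1494, 1042, 1225, 1184]
r4 m[φ1→B] = [1507, 1323, 995, 1704]
r4 m[φ1→S] = [25126, 22827, 22291, 19275]
r4 m[φ1→E] = [1222, 1262, 1286, 1175]
r4 m[φ2→J] = [1083, 1574, 1277, 1595]
r4 m[φ2→E] = [39, 44, 58, 79]
r4 m[φ3→J] = [1, 6, 1, 3]
r4 m[B→φ0] = [1507, 1323, 995, 1704]
r4 m[B→φ1] = [15, 16, 22, 14]
r4 m[S→φ1] = [1, 1, 1, 1]
r4 m[J→φ2] = [1, 6, 1, 3]
r4 m[J→φ3] = [1083, 1574, 1277, 1595]
r4 m[R→φ0] = [1, 1, 1, 1]
r4 m[E→φ1] = [39, 44, 58, 79]
r4 m[E→φ2] = [1222, 1262, 1286, 1175]
r5 m[φ0→B] = [15, 16, 22, 14]
r5 m[φ0→R] = [26874, 18207, 22641, 21797]
r5 m[φ1→B] = [4481, 3820, 3279, 5009]
r5 m[φ1→S] = [76500, 72610, 63878, 57611]
r5 m[φ1→E] = [1222, 1262, 1286, 1175]
r5 m[φ2→J] = [17293, 25846, 20455, 25925]
r5 m[φ2→E] = [39, 44, 58, 79]
r5 m[φ3→J] = [1, 6, 1, 3]
r5 m[B→φ0] = [1507, 1323, 995, 1704]
r5 m[B→φ1] = [15, 16, 22, 14]
r5 m[S→φ1] = [1, 1, 1, 1]
r5 m[J→φ2] = [1, 6, 1, 3]
r5 m[J→φ3] = [1083, 1574, 1277, 1595]
r5 m[R→φ0] = [1, 1, 1, 1]
r5 m[E→φ1] = [39, 44, 58, 79]
r5 m[E→φ2] = [1222, 1262, 1286, 1175]
r6 m[φ0→B] = [15, 16, 22, 14]
r6 m[φ0→R] = [26874, 18207, 22641, 21797]
r6 m[φ1→B] = [4481, 3820, 3279, 5009]
r6 m[φ1→S] = [76500, 72610, 63878, 57611]
r6 m[φ1→E] = [1222, 1262, 1286, 1175]
r6 m[φ2→J] = [17293, 25846, 20455, 25925]
r6 m[φ2→E] = [39, 44, 58, 79]
r6 m[φ3→J] = [1, 6, 1, 3]
r6 m[B→φ0] = [4481, 3820, 3279, 5009]
r6 m[B→φ1] = [15, 16, 22, 14]
r6 m[S→φ1] = [1, 1, 1, 1]
r6 m[J→φ2] = [1, 6, 1, 3]
r6 m[J→φ3] = [17293, 25846, 20455, 25925]
r6 m[R→φ0] = [1, 1, 1, 1]
r6 m[E→φ1] = [39, 44, 58, 79]
r6 m[E→φ2] = [1222, 1262, 1286, 1175]
r7 m[φ0→B] = [15, 16, 22, 14]
r7 m[φ0→R] = [81108, 56792, 67425, 65274]
r7 m[φ1→B] = [4481, 3820, 3279, 5009]
r7 m[φ1→S] = [76500, 72610, 63878, 57611]
r7 m[φ1→E] = [1222, 1262, 1286, 1175]
r7 m[φ2→J] = [17293, 25846, 20455, 25925]
r7 m[φ2→E] = [39, 44, 58, 79]
r7 m[φ3→J] = [1, 6, 1, 3]
r7 m[B→φ0] = [4481, 3820, 3279, 5009]
r7 m[B→φ1] = [15, 16, 22, 14]
r7 m[S→φ1] = [1, 1, 1, 1]
r7 m[J→φ2] = [1, 6, 1, 3]
r7 m[J→φ3] = [17293, 25846, 20455, 25925]
r7 m[R→φ0] = [1, 1, 1, 1]
r7 m[E→φ1] = [39, 44, 58, 79]
r7 m[E→φ2] = [1222, 1262, 1286, 1175]
r8 m[φ0→B] = [15, 16, 22, 14]
r8 m[φ0→R] = [81108, 56792, 67425, 65274]
r8 m[φ1→B] = [4481, 3820, 3279, 5009]
r8 m[φ1→S] = [76500, 72610, 63878, 57611]
r8 m[φ1→E] = [1222, 1262, 1286, 1175]
r8 m[φ2→J] = [17293, 25846, 20455, 25925]
r8 m[φ2→E] = [39, 44, 58, 79]
r8 m[φ3→J] = [1, 6, 1, 3]
r8 m[B→φ0] = [4481, 3820, 3279, 5009]
r8 m[B→φ1] = [15, 16, 22, 14]
r8 m[S→φ1] = [1, 1, 1, 1]
r8 m[J→φ2] = [1, 6, 1, 3]
r8 m[J→φ3] = [17293, 25846, 20455, 25925]
r8 m[R→φ0] = [1, 1, 1, 1]
r8 m[E→φ1] = [39, 44, 58, 79]
r8 m[E→φ2] = [1222, 1262, 1286, 1175]
fixed point reached at round 8
b[S] = ⊗ incoming = [76500, 72610, 63878, 57611]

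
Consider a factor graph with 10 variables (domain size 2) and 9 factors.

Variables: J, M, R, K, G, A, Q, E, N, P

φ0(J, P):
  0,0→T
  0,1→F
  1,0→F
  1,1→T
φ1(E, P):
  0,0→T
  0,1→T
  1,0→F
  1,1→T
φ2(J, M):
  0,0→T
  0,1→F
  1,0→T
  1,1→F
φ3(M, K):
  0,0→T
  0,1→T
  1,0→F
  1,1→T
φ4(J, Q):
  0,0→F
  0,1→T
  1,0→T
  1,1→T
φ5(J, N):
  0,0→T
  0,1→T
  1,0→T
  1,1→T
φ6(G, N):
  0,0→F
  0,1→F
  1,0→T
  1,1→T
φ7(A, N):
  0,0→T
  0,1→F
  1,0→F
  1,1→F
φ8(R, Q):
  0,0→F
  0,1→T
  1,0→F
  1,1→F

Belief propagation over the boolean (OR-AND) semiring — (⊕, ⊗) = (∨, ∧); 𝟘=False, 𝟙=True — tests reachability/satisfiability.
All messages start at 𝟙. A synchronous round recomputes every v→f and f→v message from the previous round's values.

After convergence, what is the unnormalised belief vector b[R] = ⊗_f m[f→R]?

init: all messages = 𝟙 over 2 values
r1 m[φ0→J] = [T, T]
r1 m[φ0→P] = [T, T]
r1 m[φ1→E] = [T, T]
r1 m[φ1→P] = [T, T]
r1 m[φ2→J] = [T, T]
r1 m[φ2→M] = [T, F]
r1 m[φ3→M] = [T, T]
r1 m[φ3→K] = [T, T]
r1 m[φ4→J] = [T, T]
r1 m[φ4→Q] = [T, T]
r1 m[φ5→J] = [T, T]
r1 m[φ5→N] = [T, T]
r1 m[φ6→G] = [F, T]
r1 m[φ6→N] = [T, T]
r1 m[φ7→A] = [T, F]
r1 m[φ7→N] = [T, F]
r1 m[φ8→R] = [T, F]
r1 m[φ8→Q] = [F, T]
r1 m[J→φ0] = [T, T]
r1 m[J→φ2] = [T, T]
r1 m[J→φ4] = [T, T]
r1 m[J→φ5] = [T, T]
r1 m[M→φ2] = [T, T]
r1 m[M→φ3] = [T, T]
r1 m[R→φ8] = [T, T]
r1 m[K→φ3] = [T, T]
r1 m[G→φ6] = [T, T]
r1 m[A→φ7] = [T, T]
r1 m[Q→φ4] = [T, T]
r1 m[Q→φ8] = [T, T]
r1 m[E→φ1] = [T, T]
r1 m[N→φ5] = [T, T]
r1 m[N→φ6] = [T, T]
r1 m[N→φ7] = [T, T]
r1 m[P→φ0] = [T, T]
r1 m[P→φ1] = [T, T]
r2 m[φ0→J] = [T, T]
r2 m[φ0→P] = [T, T]
r2 m[φ1→E] = [T, T]
r2 m[φ1→P] = [T, T]
r2 m[φ2→J] = [T, T]
r2 m[φ2→M] = [T, F]
r2 m[φ3→M] = [T, T]
r2 m[φ3→K] = [T, T]
r2 m[φ4→J] = [T, T]
r2 m[φ4→Q] = [T, T]
r2 m[φ5→J] = [T, T]
r2 m[φ5→N] = [T, T]
r2 m[φ6→G] = [F, T]
r2 m[φ6→N] = [T, T]
r2 m[φ7→A] = [T, F]
r2 m[φ7→N] = [T, F]
r2 m[φ8→R] = [T, F]
r2 m[φ8→Q] = [F, T]
r2 m[J→φ0] = [T, T]
r2 m[J→φ2] = [T, T]
r2 m[J→φ4] = [T, T]
r2 m[J→φ5] = [T, T]
r2 m[M→φ2] = [T, T]
r2 m[M→φ3] = [T, F]
r2 m[R→φ8] = [T, T]
r2 m[K→φ3] = [T, T]
r2 m[G→φ6] = [T, T]
r2 m[A→φ7] = [T, T]
r2 m[Q→φ4] = [F, T]
r2 m[Q→φ8] = [T, T]
r2 m[E→φ1] = [T, T]
r2 m[N→φ5] = [T, F]
r2 m[N→φ6] = [T, F]
r2 m[N→φ7] = [T, T]
r2 m[P→φ0] = [T, T]
r2 m[P→φ1] = [T, T]
r3 m[φ0→J] = [T, T]
r3 m[φ0→P] = [T, T]
r3 m[φ1→E] = [T, T]
r3 m[φ1→P] = [T, T]
r3 m[φ2→J] = [T, T]
r3 m[φ2→M] = [T, F]
r3 m[φ3→M] = [T, T]
r3 m[φ3→K] = [T, T]
r3 m[φ4→J] = [T, T]
r3 m[φ4→Q] = [T, T]
r3 m[φ5→J] = [T, T]
r3 m[φ5→N] = [T, T]
r3 m[φ6→G] = [F, T]
r3 m[φ6→N] = [T, T]
r3 m[φ7→A] = [T, F]
r3 m[φ7→N] = [T, F]
r3 m[φ8→R] = [T, F]
r3 m[φ8→Q] = [F, T]
r3 m[J→φ0] = [T, T]
r3 m[J→φ2] = [T, T]
r3 m[J→φ4] = [T, T]
r3 m[J→φ5] = [T, T]
r3 m[M→φ2] = [T, T]
r3 m[M→φ3] = [T, F]
r3 m[R→φ8] = [T, T]
r3 m[K→φ3] = [T, T]
r3 m[G→φ6] = [T, T]
r3 m[A→φ7] = [T, T]
r3 m[Q→φ4] = [F, T]
r3 m[Q→φ8] = [T, T]
r3 m[E→φ1] = [T, T]
r3 m[N→φ5] = [T, F]
r3 m[N→φ6] = [T, F]
r3 m[N→φ7] = [T, T]
r3 m[P→φ0] = [T, T]
r3 m[P→φ1] = [T, T]
fixed point reached at round 3
b[R] = ⊗ incoming = [T, F]

b[R] = [T, F]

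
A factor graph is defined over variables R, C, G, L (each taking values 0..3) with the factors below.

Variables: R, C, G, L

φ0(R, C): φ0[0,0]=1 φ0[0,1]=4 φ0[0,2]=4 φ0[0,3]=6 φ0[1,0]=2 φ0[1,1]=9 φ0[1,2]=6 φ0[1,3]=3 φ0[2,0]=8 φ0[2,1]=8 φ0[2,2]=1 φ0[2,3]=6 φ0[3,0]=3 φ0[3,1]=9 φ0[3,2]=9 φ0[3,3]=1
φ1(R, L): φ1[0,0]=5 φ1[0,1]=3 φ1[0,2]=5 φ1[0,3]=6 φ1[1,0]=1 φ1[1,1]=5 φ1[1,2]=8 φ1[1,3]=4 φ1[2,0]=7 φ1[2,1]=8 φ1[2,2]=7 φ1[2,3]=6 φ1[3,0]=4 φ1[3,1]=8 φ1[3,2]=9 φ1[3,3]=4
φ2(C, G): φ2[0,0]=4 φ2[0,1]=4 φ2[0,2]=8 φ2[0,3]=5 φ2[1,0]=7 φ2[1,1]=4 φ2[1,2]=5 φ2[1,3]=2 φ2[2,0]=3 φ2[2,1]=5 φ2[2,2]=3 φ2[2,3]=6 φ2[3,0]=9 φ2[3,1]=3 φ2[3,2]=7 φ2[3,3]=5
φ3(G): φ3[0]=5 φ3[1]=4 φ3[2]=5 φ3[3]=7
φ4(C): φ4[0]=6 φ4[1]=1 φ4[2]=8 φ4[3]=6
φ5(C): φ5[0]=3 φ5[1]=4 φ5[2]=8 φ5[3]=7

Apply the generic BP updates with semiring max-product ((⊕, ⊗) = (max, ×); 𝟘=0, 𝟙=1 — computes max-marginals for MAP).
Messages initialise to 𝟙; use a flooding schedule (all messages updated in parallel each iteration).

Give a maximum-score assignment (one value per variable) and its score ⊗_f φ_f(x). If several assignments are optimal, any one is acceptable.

init: all messages = 𝟙 over 4 values
r1 m[φ0→R] = [6, 9, 8, 9]
r1 m[φ0→C] = [8, 9, 9, 6]
r1 m[φ1→R] = [6, 8, 8, 9]
r1 m[φ1→L] = [7, 8, 9, 6]
r1 m[φ2→C] = [8, 7, 6, 9]
r1 m[φ2→G] = [9, 5, 8, 6]
r1 m[φ3→G] = [5, 4, 5, 7]
r1 m[φ4→C] = [6, 1, 8, 6]
r1 m[φ5→C] = [3, 4, 8, 7]
r1 m[R→φ0] = [1, 1, 1, 1]
r1 m[R→φ1] = [1, 1, 1, 1]
r1 m[C→φ0] = [1, 1, 1, 1]
r1 m[C→φ2] = [1, 1, 1, 1]
r1 m[C→φ4] = [1, 1, 1, 1]
r1 m[C→φ5] = [1, 1, 1, 1]
r1 m[G→φ2] = [1, 1, 1, 1]
r1 m[G→φ3] = [1, 1, 1, 1]
r1 m[L→φ1] = [1, 1, 1, 1]
r2 m[φ0→R] = [6, 9, 8, 9]
r2 m[φ0→C] = [8, 9, 9, 6]
r2 m[φ1→R] = [6, 8, 8, 9]
r2 m[φ1→L] = [7, 8, 9, 6]
r2 m[φ2→C] = [8, 7, 6, 9]
r2 m[φ2→G] = [9, 5, 8, 6]
r2 m[φ3→G] = [5, 4, 5, 7]
r2 m[φ4→C] = [6, 1, 8, 6]
r2 m[φ5→C] = [3, 4, 8, 7]
r2 m[R→φ0] = [6, 8, 8, 9]
r2 m[R→φ1] = [6, 9, 8, 9]
r2 m[C→φ0] = [144, 28, 384, 378]
r2 m[C→φ2] = [144, 36, 576, 252]
r2 m[C→φ4] = [192, 252, 432, 378]
r2 m[C→φ5] = [384, 63, 432, 324]
r2 m[G→φ2] = [5, 4, 5, 7]
r2 m[G→φ3] = [9, 5, 8, 6]
r2 m[L→φ1] = [1, 1, 1, 1]
r3 m[φ0→R] = [2268, 2304, 2268, 3456]
r3 m[φ0→C] = [64, 81, 81, 48]
r3 m[φ1→R] = [6, 8, 8, 9]
r3 m[φ1→L] = [56, 72, 81, 48]
r3 m[φ2→C] = [40, 35, 42, 45]
r3 m[φ2→G] = [2268, 2880, 1764, 3456]
r3 m[φ3→G] = [5, 4, 5, 7]
r3 m[φ4→C] = [6, 1, 8, 6]
r3 m[φ5→C] = [3, 4, 8, 7]
r3 m[R→φ0] = [6, 8, 8, 9]
r3 m[R→φ1] = [6, 9, 8, 9]
r3 m[C→φ0] = [144, 28, 384, 378]
r3 m[C→φ2] = [144, 36, 576, 252]
r3 m[C→φ4] = [192, 252, 432, 378]
r3 m[C→φ5] = [384, 63, 432, 324]
r3 m[G→φ2] = [5, 4, 5, 7]
r3 m[G→φ3] = [9, 5, 8, 6]
r3 m[L→φ1] = [1, 1, 1, 1]
r4 m[φ0→R] = [2268, 2304, 2268, 3456]
r4 m[φ0→C] = [64, 81, 81, 48]
r4 m[φ1→R] = [6, 8, 8, 9]
r4 m[φ1→L] = [56, 72, 81, 48]
r4 m[φ2→C] = [40, 35, 42, 45]
r4 m[φ2→G] = [2268, 2880, 1764, 3456]
r4 m[φ3→G] = [5, 4, 5, 7]
r4 m[φ4→C] = [6, 1, 8, 6]
r4 m[φ5→C] = [3, 4, 8, 7]
r4 m[R→φ0] = [6, 8, 8, 9]
r4 m[R→φ1] = [2268, 2304, 2268, 3456]
r4 m[C→φ0] = [720, 140, 2688, 1890]
r4 m[C→φ2] = [1152, 324, 5184, 2016]
r4 m[C→φ4] = [7680, 11340, 27216, 15120]
r4 m[C→φ5] = [15360, 2835, 27216, 12960]
r4 m[G→φ2] = [5, 4, 5, 7]
r4 m[G→φ3] = [2268, 2880, 1764, 3456]
r4 m[L→φ1] = [1, 1, 1, 1]
r5 m[φ0→R] = [11340, 16128, 11340, 24192]
r5 m[φ0→C] = [64, 81, 81, 48]
r5 m[φ1→R] = [6, 8, 8, 9]
r5 m[φ1→L] = [15876, 27648, 31104, 13824]
r5 m[φ2→C] = [40, 35, 42, 45]
r5 m[φ2→G] = [18144, 25920, 15552, 31104]
r5 m[φ3→G] = [5, 4, 5, 7]
r5 m[φ4→C] = [6, 1, 8, 6]
r5 m[φ5→C] = [3, 4, 8, 7]
r5 m[R→φ0] = [6, 8, 8, 9]
r5 m[R→φ1] = [2268, 2304, 2268, 3456]
r5 m[C→φ0] = [720, 140, 2688, 1890]
r5 m[C→φ2] = [1152, 324, 5184, 2016]
r5 m[C→φ4] = [7680, 11340, 27216, 15120]
r5 m[C→φ5] = [15360, 2835, 27216, 12960]
r5 m[G→φ2] = [5, 4, 5, 7]
r5 m[G→φ3] = [2268, 2880, 1764, 3456]
r5 m[L→φ1] = [1, 1, 1, 1]
r6 m[φ0→R] = [11340, 16128, 11340, 24192]
r6 m[φ0→C] = [64, 81, 81, 48]
r6 m[φ1→R] = [6, 8, 8, 9]
r6 m[φ1→L] = [15876, 27648, 31104, 13824]
r6 m[φ2→C] = [40, 35, 42, 45]
r6 m[φ2→G] = [18144, 25920, 15552, 31104]
r6 m[φ3→G] = [5, 4, 5, 7]
r6 m[φ4→C] = [6, 1, 8, 6]
r6 m[φ5→C] = [3, 4, 8, 7]
r6 m[R→φ0] = [6, 8, 8, 9]
r6 m[R→φ1] = [11340, 16128, 11340, 24192]
r6 m[C→φ0] = [720, 140, 2688, 1890]
r6 m[C→φ2] = [1152, 324, 5184, 2016]
r6 m[C→φ4] = [7680, 11340, 27216, 15120]
r6 m[C→φ5] = [15360, 2835, 27216, 12960]
r6 m[G→φ2] = [5, 4, 5, 7]
r6 m[G→φ3] = [18144, 25920, 15552, 31104]
r6 m[L→φ1] = [1, 1, 1, 1]
r7 m[φ0→R] = [11340, 16128, 11340, 24192]
r7 m[φ0→C] = [64, 81, 81, 48]
r7 m[φ1→R] = [6, 8, 8, 9]
r7 m[φ1→L] = [96768, 193536, 217728, 96768]
r7 m[φ2→C] = [40, 35, 42, 45]
r7 m[φ2→G] = [18144, 25920, 15552, 31104]
r7 m[φ3→G] = [5, 4, 5, 7]
r7 m[φ4→C] = [6, 1, 8, 6]
r7 m[φ5→C] = [3, 4, 8, 7]
r7 m[R→φ0] = [6, 8, 8, 9]
r7 m[R→φ1] = [11340, 16128, 11340, 24192]
r7 m[C→φ0] = [720, 140, 2688, 1890]
r7 m[C→φ2] = [1152, 324, 5184, 2016]
r7 m[C→φ4] = [7680, 11340, 27216, 15120]
r7 m[C→φ5] = [15360, 2835, 27216, 12960]
r7 m[G→φ2] = [5, 4, 5, 7]
r7 m[G→φ3] = [18144, 25920, 15552, 31104]
r7 m[L→φ1] = [1, 1, 1, 1]
r8 m[φ0→R] = [11340, 16128, 11340, 24192]
r8 m[φ0→C] = [64, 81, 81, 48]
r8 m[φ1→R] = [6, 8, 8, 9]
r8 m[φ1→L] = [96768, 193536, 217728, 96768]
r8 m[φ2→C] = [40, 35, 42, 45]
r8 m[φ2→G] = [18144, 25920, 15552, 31104]
r8 m[φ3→G] = [5, 4, 5, 7]
r8 m[φ4→C] = [6, 1, 8, 6]
r8 m[φ5→C] = [3, 4, 8, 7]
r8 m[R→φ0] = [6, 8, 8, 9]
r8 m[R→φ1] = [11340, 16128, 11340, 24192]
r8 m[C→φ0] = [720, 140, 2688, 1890]
r8 m[C→φ2] = [1152, 324, 5184, 2016]
r8 m[C→φ4] = [7680, 11340, 27216, 15120]
r8 m[C→φ5] = [15360, 2835, 27216, 12960]
r8 m[G→φ2] = [5, 4, 5, 7]
r8 m[G→φ3] = [18144, 25920, 15552, 31104]
r8 m[L→φ1] = [1, 1, 1, 1]
fixed point reached at round 8
traceback from R: (R=3, C=2, G=3, L=2), score=217728

assignment: (R=3, C=2, G=3, L=2); score = 217728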